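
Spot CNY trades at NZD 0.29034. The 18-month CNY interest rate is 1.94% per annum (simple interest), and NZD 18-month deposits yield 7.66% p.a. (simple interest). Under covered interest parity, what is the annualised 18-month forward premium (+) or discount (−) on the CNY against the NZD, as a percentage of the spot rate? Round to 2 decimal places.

+5.56%

T = 18/12 years.
No-arbitrage forward: 0.29034 × 1.114900 / 1.029100 = 0.31454676 NZD/CNY.
(F − S)/S ÷ T = (0.31454676 − 0.29034)/0.29034/(18/12) = 0.055583 → 5.56%.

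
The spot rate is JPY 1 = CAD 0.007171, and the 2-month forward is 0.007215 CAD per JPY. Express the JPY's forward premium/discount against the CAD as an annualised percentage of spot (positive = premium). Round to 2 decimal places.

+3.68%

T = 2/12 years.
Period premium: (0.007215 − 0.007171)/0.007171 = 0.0061358.
Per annum: 0.0061358 / (2/12) = 0.036815 = 3.68%.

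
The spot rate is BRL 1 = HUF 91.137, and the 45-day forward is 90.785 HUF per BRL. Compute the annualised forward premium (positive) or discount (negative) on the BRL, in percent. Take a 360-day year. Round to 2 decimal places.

T = 45/360 years.
BRL trades forward at -0.38623% vs spot over the period.
Per annum: -0.0038623 / (45/360) = -0.030898 = -3.09%.

-3.09%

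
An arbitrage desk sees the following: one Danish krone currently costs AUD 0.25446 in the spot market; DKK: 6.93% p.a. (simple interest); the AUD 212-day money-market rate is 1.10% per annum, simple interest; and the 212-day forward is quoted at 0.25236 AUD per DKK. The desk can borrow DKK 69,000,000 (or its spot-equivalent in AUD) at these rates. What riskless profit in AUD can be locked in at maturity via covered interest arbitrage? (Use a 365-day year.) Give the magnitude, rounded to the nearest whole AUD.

AUD 443,806

T = 212/365 years.
Keep in DKK, deliver into the forward: 69,000,000·1.0402509589·0.25236 = AUD 18,113,723.51.
Swap to AUD now, deposit: 69,000,000·0.25446·1.0063890411 = AUD 17,669,917.12.
The quoted forward overvalues DKK, so borrow AUD, buy DKK at spot, deposit the DKK at 6.93%, and sell the proceeds forward at 0.25236.
Arbitrage profit = |18,113,723.51 − 17,669,917.12| = AUD 443,806.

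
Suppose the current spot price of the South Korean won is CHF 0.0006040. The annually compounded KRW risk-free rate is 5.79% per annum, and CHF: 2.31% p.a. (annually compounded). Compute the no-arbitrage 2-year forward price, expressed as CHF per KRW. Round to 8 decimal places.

T = 2 years.
CHF growth factor: (1 + 0.0231)^2 = 1.0467336.
Growth of 1 KRW over T: (1 + 0.0579)^2 = 1.1191524.
CIP: F = S · (grow CHF)/(grow KRW) = 0.000604 × 1.0467336/1.1191524 = 0.0005649160 CHF per KRW.

0.00056492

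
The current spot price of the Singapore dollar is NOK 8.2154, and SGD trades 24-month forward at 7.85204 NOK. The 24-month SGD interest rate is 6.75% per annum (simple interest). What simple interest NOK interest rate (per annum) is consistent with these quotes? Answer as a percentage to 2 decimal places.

4.24%

T = 2 years.
F/S = 7.85204/8.2154 = 0.9557709 = (growth of NOK) / (growth of SGD).
The SGD side grows by 1 + 0.0675×2 = 1.135000.
So the NOK growth factor = 1.084800.
r = (1.084800 − 1)/2 = 0.042400 → 4.24%.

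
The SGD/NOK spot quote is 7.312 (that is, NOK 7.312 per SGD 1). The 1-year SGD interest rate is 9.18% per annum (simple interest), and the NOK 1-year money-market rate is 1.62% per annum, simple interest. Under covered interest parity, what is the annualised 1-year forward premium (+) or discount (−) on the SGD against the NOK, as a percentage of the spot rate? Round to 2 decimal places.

T = 1 year.
No-arbitrage forward: 7.312 × 1.016200 / 1.091800 = 6.805692 NOK/SGD.
(F − S)/S ÷ T = (6.805692 − 7.312)/7.312/1 = -0.069243 → -6.92%.

-6.92%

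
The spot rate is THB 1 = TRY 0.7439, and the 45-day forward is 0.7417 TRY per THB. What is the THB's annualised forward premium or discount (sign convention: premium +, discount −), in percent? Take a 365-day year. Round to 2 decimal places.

-2.40%

T = 45/365 years.
THB trades forward at -0.29574% vs spot over the period.
Annualise by dividing by T: -0.0029574 / (45/365) = -0.023988 → -2.40%.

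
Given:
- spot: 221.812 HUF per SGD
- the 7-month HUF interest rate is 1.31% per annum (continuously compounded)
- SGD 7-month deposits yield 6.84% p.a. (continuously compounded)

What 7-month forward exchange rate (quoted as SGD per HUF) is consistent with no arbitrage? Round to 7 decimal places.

0.0046561

T = 7/12 years.
HUF growth factor: e^(0.0131×7/12) = 1.0076709.
SGD growth factor: e^(0.0684×7/12) = 1.0407067.
So F = 221.812 × 1.0076709 / 1.0407067 = 214.7709 (HUF/SGD).
Invert for SGD per HUF: 1 / 214.7709 = 0.0046561.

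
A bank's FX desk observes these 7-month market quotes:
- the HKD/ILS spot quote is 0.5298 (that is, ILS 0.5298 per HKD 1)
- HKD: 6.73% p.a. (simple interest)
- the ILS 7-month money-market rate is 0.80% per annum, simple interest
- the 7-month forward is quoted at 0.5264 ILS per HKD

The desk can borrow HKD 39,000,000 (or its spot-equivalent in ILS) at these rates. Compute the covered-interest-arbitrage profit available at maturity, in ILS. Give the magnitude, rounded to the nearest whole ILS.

ILS 576,934

T = 7/12 years.
Keep in HKD, deliver into the forward: 39,000,000·1.0392583333·0.5264 = ILS 21,335,557.88.
Swap to ILS now, deposit: 39,000,000·0.5298·1.0046666667 = ILS 20,758,623.60.
The quoted forward overvalues HKD, so borrow ILS, buy HKD at spot, deposit the HKD at 6.73%, and sell the proceeds forward at 0.5264.
Profit = 21,335,557.88 − 20,758,623.60 = ILS 576,934.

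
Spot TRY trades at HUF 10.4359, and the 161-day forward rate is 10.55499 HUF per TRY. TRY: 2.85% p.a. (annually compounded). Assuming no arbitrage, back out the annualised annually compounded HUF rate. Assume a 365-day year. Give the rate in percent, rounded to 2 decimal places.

T = 161/365 years.
F/S = 10.55499/10.4359 = 1.0114116 = (growth of HUF) / (growth of TRY).
The TRY side grows by (1 + 0.0285)^(161/365) = 1.0124726.
So the HUF growth factor = 1.0240265.
r = 1.0240265^(365/161) − 1 = 0.055301 → 5.53%.

5.53%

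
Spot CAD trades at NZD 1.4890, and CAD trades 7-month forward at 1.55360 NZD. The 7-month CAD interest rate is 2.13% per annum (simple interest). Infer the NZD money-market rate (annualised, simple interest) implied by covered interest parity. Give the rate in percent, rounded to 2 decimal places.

9.66%

T = 7/12 years.
F/S = 1.5536/1.489 = 1.0433848 = (growth of NZD) / (growth of CAD).
CAD growth factor: 1 + 0.0213×7/12 = 1.012425.
Hence g_NZD = 1.0563489.
(1.0563489 − 1)/T = 0.096598, i.e. 9.66%.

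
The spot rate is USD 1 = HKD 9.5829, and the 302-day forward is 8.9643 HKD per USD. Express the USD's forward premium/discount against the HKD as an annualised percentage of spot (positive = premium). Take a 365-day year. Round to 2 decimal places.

-7.80%

T = 302/365 years.
USD trades forward at -6.45525% vs spot over the period.
Per annum: -0.0645525 / (302/365) = -0.078019 = -7.80%.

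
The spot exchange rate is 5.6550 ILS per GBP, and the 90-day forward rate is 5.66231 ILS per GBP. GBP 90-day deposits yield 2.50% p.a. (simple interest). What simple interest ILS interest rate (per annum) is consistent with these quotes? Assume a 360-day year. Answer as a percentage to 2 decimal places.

T = 90/360 years.
By CIP, F/S equals the ILS-to-GBP growth ratio: 5.66231/5.655 = 1.0012927.
GBP growth factor: 1 + 0.0250×90/360 = 1.006250.
That pins the ILS growth at 1.0075508.
r = (1.0075508 − 1)/(90/360) = 0.030203 → 3.02%.

3.02%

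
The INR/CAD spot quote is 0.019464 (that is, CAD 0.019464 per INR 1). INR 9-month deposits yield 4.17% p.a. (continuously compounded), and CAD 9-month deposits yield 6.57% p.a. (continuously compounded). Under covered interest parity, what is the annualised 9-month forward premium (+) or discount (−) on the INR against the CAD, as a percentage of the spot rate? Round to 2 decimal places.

+2.42%

T = 9/12 years.
CIP forward (CAD per INR) = 0.019464 × 1.0505092/1.0317692 = 0.019817524.
Annualised premium = (F − S)/S × (1/T) = (0.019817524 − 0.019464)/0.019464 ÷ (9/12) = 2.42%.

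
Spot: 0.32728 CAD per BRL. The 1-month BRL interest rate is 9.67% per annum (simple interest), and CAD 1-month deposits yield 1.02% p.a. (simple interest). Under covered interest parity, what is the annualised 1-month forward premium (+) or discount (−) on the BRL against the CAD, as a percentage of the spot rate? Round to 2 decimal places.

T = 1/12 years.
No-arbitrage forward: 0.32728 × 1.000850 / 1.0080583 = 0.32493973 CAD/BRL.
(F − S)/S ÷ T = (0.32493973 − 0.32728)/0.32728/(1/12) = -0.085808 → -8.58%.

-8.58%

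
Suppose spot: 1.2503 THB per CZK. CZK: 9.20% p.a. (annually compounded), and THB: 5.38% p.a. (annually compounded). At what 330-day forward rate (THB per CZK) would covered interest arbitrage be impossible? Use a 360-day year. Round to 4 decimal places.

T = 330/360 years.
THB accumulates by (1 + 0.0538)^(330/360) = 1.0492082.
CZK accumulates by (1 + 0.0920)^(330/360) = 1.0840203.
CIP: F = S · (grow THB)/(grow CZK) = 1.2503 × 1.0492082/1.0840203 = 1.210148 THB per CZK.

1.2101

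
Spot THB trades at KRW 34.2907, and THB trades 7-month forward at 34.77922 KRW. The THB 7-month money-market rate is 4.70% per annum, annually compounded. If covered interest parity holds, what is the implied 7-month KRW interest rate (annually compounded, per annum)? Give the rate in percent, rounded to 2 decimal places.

7.27%

T = 7/12 years.
F/S = 34.77922/34.2907 = 1.0142464 = (growth of KRW) / (growth of THB).
THB growth factor: (1 + 0.0470)^(7/12) = 1.027154.
So the KRW growth factor = 1.0417872.
r = 1.0417872^(12/7) − 1 = 0.072700 → 7.27%.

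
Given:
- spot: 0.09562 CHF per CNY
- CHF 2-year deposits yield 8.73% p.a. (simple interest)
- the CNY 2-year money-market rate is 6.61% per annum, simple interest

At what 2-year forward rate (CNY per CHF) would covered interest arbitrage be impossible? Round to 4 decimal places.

10.0806

T = 2 years.
Growth of 1 CHF over T: 1 + 0.0873×2 = 1.174600.
CNY growth factor: 1 + 0.0661×2 = 1.132200.
So F = 0.09562 × 1.174600 / 1.132200 = 0.099200894 (CHF/CNY).
Quoted the other way: 1/0.099200894 = 10.0806 CNY per CHF.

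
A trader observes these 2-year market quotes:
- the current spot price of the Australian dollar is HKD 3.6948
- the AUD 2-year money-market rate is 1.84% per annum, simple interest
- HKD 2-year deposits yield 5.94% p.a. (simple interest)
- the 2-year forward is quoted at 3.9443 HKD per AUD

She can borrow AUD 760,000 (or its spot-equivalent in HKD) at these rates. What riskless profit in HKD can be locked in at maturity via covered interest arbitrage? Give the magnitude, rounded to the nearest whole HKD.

T = 2 years.
Invest the AUD and cover forward: 760,000 × 1.036800 × 3.9443 = HKD 3,107,982.18.
Convert at spot and invest in HKD: 760,000 × 3.6948 × 1.118800 = HKD 3,141,644.10.
The quoted forward undervalues AUD, so borrow AUD, convert to HKD at spot, deposit the HKD at 5.94%, and buy AUD forward at 3.9443 to cover the loan.
Profit = 3,141,644.10 − 3,107,982.18 = HKD 33,662.

HKD 33,662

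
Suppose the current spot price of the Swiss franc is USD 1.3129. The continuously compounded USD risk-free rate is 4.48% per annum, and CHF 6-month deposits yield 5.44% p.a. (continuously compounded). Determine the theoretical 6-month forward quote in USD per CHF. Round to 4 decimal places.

T = 6/12 years.
USD accumulates by e^(0.0448×6/12) = 1.0226528.
CHF accumulates by e^(0.0544×6/12) = 1.0275733.
Forward (USD per CHF) = 1.3129 × 1.0226528 / 1.0275733 = 1.306613.

1.3066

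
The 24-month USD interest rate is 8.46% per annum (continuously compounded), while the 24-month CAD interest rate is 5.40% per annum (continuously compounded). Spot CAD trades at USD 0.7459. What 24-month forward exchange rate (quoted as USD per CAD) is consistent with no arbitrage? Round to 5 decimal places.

T = 2 years.
Growth of 1 USD over T: e^(0.0846×2) = 1.184357.
CAD accumulates by e^(0.0540×2) = 1.1140477.
CIP: F = S · (grow USD)/(grow CAD) = 0.7459 × 1.184357/1.1140477 = 0.7929749 USD per CAD.

0.79297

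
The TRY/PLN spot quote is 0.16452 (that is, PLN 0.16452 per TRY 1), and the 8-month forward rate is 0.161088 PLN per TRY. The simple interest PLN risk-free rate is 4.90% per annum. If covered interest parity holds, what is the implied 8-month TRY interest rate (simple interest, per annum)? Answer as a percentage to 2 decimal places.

8.20%

T = 8/12 years.
CIP gives F = S · g_PLN/g_TRY, so g_PLN/g_TRY = 0.161088/0.16452 = 0.9791393.
PLN growth factor: 1 + 0.0490×8/12 = 1.0326667.
So the TRY growth factor = 1.0546678.
(1.0546678 − 1)/T = 0.082002, i.e. 8.20%.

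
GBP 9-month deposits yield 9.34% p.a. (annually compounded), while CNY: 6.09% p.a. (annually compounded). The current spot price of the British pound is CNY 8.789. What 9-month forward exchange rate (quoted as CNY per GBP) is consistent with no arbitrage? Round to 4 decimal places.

8.5923

T = 9/12 years.
CNY accumulates by (1 + 0.0609)^(9/12) = 1.0453358.
GBP growth factor: (1 + 0.0934)^(9/12) = 1.0692624.
CIP: F = S · (grow CNY)/(grow GBP) = 8.789 × 1.0453358/1.0692624 = 8.592331 CNY per GBP.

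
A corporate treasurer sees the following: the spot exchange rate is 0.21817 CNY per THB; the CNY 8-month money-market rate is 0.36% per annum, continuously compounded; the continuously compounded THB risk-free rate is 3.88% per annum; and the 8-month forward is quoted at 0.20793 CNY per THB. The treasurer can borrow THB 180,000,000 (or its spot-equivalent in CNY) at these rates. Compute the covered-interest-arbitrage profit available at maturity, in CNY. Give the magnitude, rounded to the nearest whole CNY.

T = 8/12 years.
Route A — deposit THB, sell forward: 180,000,000 × 1.0262041121 × 0.20793 = CNY 38,408,151.79.
Route B — convert at spot, deposit CNY: 180,000,000 × 0.21817 × 1.0024028823 = CNY 39,364,962.63.
The quoted forward undervalues THB, so borrow THB, convert to CNY at spot, deposit the CNY at 0.36%, and buy THB forward at 0.20793 to cover the loan.
Arbitrage profit = |38,408,151.79 − 39,364,962.63| = CNY 956,811.

CNY 956,811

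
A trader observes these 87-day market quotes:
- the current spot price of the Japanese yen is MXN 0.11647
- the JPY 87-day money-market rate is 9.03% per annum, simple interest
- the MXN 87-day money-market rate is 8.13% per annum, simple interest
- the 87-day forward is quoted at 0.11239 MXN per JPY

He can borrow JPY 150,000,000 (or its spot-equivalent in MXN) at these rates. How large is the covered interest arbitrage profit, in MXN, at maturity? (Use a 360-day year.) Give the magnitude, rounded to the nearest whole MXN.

T = 87/360 years.
Route A — deposit JPY, sell forward: 150,000,000 × 1.0218225 × 0.11239 = MXN 17,226,394.62.
Route B — convert at spot, deposit MXN: 150,000,000 × 0.11647 × 1.0196475 = MXN 17,813,751.65.
The quoted forward undervalues JPY, so borrow JPY, convert to MXN at spot, deposit the MXN at 8.13%, and buy JPY forward at 0.11239 to cover the loan.
The gap between the two covered legs is MXN 587,357.

MXN 587,357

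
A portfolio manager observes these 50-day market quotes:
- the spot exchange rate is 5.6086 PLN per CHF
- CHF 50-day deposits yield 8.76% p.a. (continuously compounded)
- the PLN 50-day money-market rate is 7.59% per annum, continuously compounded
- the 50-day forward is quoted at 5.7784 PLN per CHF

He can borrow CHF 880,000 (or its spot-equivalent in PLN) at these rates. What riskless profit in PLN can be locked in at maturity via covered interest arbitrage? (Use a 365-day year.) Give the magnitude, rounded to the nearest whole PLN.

T = 50/365 years.
Invest the CHF and cover forward: 880,000 × 1.012072289 × 5.7784 = PLN 5,146,379.49.
Convert at spot and invest in PLN: 880,000 × 5.6086 × 1.0104515 = PLN 4,987,152.09.
The quoted forward overvalues CHF, so borrow PLN, buy CHF at spot, deposit the CHF at 8.76%, and sell the proceeds forward at 5.7784.
The gap between the two covered legs is PLN 159,227.

PLN 159,227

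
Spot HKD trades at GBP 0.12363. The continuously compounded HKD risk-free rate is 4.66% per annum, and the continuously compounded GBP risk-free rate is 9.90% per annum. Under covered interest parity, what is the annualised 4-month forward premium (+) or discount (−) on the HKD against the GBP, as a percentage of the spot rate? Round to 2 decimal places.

T = 4/12 years.
F = S · g_GBP/g_HKD = 0.12363 × 1.0335505/1.0156546 = 0.12580837.
(F − S)/S ÷ T = (0.12580837 − 0.12363)/0.12363/(4/12) = 0.052860 → 5.29%.

+5.29%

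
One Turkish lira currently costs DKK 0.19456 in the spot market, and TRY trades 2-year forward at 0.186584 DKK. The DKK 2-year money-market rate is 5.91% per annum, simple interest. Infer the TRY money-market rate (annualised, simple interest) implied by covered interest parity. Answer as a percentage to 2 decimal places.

8.30%

T = 2 years.
F/S = 0.186584/0.19456 = 0.9590049 = (growth of DKK) / (growth of TRY).
The DKK side grows by 1 + 0.0591×2 = 1.118200.
That pins the TRY growth at 1.1660003.
(1.1660003 − 1)/T = 0.083000, i.e. 8.30%.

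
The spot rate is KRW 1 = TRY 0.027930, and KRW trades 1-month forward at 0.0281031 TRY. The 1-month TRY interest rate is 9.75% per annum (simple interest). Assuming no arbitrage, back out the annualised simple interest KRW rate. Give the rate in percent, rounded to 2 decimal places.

2.30%

T = 1/12 years.
F/S = 0.0281031/0.02793 = 1.0061976 = (growth of TRY) / (growth of KRW).
TRY growth factor: 1 + 0.0975×1/12 = 1.008125.
Hence g_KRW = 1.0019155.
(1.0019155 − 1)/T = 0.022986, i.e. 2.30%.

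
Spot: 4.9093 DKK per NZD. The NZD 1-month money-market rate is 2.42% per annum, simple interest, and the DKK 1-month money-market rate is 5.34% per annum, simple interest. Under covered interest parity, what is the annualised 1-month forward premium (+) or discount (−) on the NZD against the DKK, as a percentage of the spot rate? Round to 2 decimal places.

T = 1/12 years.
F = S · g_DKK/g_NZD = 4.9093 × 1.004450/1.0020167 = 4.9212218.
(F − S)/S ÷ T = (4.9212218 − 4.9093)/4.9093/(1/12) = 0.029141 → 2.91%.

+2.91%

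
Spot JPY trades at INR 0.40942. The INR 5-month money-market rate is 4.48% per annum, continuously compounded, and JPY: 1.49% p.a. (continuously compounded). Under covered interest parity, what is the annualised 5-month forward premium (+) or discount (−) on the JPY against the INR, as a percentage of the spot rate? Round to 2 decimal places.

+3.01%

T = 5/12 years.
F = S · g_INR/g_JPY = 0.40942 × 1.018842/1.0062276 = 0.41455262.
(F − S)/S ÷ T = (0.41455262 − 0.40942)/0.40942/(5/12) = 0.030087 → 3.01%.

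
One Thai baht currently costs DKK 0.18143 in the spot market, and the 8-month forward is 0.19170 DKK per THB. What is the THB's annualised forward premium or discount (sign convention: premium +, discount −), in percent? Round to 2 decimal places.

T = 8/12 years.
(F − S)/S = (0.19170 − 0.18143)/0.18143 = 0.0566059.
×(1/T) gives 8.49% p.a.

+8.49%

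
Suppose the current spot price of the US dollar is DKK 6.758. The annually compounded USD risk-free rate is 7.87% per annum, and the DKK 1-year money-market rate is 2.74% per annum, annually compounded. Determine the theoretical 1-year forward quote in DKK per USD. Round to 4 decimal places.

6.4366

T = 1 year.
Growth of 1 DKK over T: (1 + 0.0274)^1 = 1.027400.
USD growth factor: (1 + 0.0787)^1 = 1.078700.
So F = 6.758 × 1.027400 / 1.078700 = 6.436608 (DKK/USD).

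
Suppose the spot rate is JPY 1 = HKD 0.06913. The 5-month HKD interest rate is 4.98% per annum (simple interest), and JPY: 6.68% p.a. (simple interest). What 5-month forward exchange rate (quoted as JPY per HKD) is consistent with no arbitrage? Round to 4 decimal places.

14.5659

T = 5/12 years.
HKD accumulates by 1 + 0.0498×5/12 = 1.020750.
JPY accumulates by 1 + 0.0668×5/12 = 1.02783333.
CIP: F = S · (grow HKD)/(grow JPY) = 0.06913 × 1.020750/1.02783333 = 0.068653589 HKD per JPY.
Invert for JPY per HKD: 1 / 0.068653589 = 14.5659.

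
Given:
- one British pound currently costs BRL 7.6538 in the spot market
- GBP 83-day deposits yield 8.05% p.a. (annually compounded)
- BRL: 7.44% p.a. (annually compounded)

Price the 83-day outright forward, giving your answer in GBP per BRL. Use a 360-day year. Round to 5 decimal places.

0.13082

T = 83/360 years.
Growth of 1 BRL over T: (1 + 0.0744)^(83/360) = 1.0166828.
GBP accumulates by (1 + 0.0805)^(83/360) = 1.0180108.
Forward (BRL per GBP) = 7.6538 × 1.0166828 / 1.0180108 = 7.643816.
Quoted the other way: 1/7.643816 = 0.13082 GBP per BRL.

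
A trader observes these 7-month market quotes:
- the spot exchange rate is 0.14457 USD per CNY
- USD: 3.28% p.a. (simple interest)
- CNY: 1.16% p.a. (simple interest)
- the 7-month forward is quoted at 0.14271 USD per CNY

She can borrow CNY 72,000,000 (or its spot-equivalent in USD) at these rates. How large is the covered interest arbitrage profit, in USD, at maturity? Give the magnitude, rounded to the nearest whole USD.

USD 263,551

T = 7/12 years.
Keep in CNY, deliver into the forward: 72,000,000·1.0067666667·0.14271 = USD 10,344,648.31.
Swap to USD now, deposit: 72,000,000·0.14457·1.0191333333 = USD 10,608,199.63.
The quoted forward undervalues CNY, so borrow CNY, convert to USD at spot, deposit the USD at 3.28%, and buy CNY forward at 0.14271 to cover the loan.
Profit = 10,608,199.63 − 10,344,648.31 = USD 263,551.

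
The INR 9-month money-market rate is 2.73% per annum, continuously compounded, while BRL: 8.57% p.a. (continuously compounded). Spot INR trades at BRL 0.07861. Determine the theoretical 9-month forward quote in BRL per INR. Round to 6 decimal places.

T = 9/12 years.
BRL accumulates by e^(0.0857×9/12) = 1.0663856.
Growth of 1 INR over T: e^(0.0273×9/12) = 1.0206861.
CIP: F = S · (grow BRL)/(grow INR) = 0.07861 × 1.0663856/1.0206861 = 0.08212963 BRL per INR.

0.082130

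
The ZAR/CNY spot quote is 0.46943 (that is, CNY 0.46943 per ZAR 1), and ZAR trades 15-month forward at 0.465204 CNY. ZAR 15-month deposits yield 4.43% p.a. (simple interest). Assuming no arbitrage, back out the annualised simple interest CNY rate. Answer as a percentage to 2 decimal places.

3.67%

T = 15/12 years.
F/S = 0.465204/0.46943 = 0.9909976 = (growth of CNY) / (growth of ZAR).
The ZAR side grows by 1 + 0.0443×15/12 = 1.055375.
Hence g_CNY = 1.0458741.
r = (1.0458741 − 1)/(15/12) = 0.036699 → 3.67%.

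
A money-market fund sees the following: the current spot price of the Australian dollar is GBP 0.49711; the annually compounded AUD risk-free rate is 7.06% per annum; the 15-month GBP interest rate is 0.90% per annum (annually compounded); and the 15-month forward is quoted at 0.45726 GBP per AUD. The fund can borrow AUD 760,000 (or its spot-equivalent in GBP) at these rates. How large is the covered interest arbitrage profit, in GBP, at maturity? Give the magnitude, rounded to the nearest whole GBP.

T = 15/12 years.
Invest the AUD and cover forward: 760,000 × 1.08901547 × 0.45726 = GBP 378,452.04.
Convert at spot and invest in GBP: 760,000 × 0.49711 × 1.01126263 = GBP 382,058.66.
The quoted forward undervalues AUD, so borrow AUD, convert to GBP at spot, deposit the GBP at 0.90%, and buy AUD forward at 0.45726 to cover the loan.
Profit = 382,058.66 − 378,452.04 = GBP 3,607.

GBP 3,607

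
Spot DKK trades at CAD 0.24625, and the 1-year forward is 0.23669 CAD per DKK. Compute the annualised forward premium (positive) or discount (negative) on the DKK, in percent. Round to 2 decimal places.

-3.88%

T = 1 year.
(F − S)/S = (0.23669 − 0.24625)/0.24625 = -0.0388223.
×(1/T) gives -3.88% p.a.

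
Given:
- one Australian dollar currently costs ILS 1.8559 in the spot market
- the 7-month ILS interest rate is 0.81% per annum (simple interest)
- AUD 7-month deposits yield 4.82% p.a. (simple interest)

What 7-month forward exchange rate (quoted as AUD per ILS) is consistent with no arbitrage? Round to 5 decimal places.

T = 7/12 years.
Growth of 1 ILS over T: 1 + 0.0081×7/12 = 1.004725.
AUD growth factor: 1 + 0.0482×7/12 = 1.0281167.
Forward (ILS per AUD) = 1.8559 × 1.004725 / 1.0281167 = 1.813675.
Quoted the other way: 1/1.813675 = 0.55137 AUD per ILS.

0.55137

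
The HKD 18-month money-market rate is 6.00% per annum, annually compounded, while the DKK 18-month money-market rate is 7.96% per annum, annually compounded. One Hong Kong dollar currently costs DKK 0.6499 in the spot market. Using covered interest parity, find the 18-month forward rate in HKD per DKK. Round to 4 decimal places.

1.4970

T = 18/12 years.
Growth of 1 DKK over T: (1 + 0.0796)^(18/12) = 1.1217454.
Growth of 1 HKD over T: (1 + 0.0600)^(18/12) = 1.0913368.
So F = 0.6499 × 1.1217454 / 1.0913368 = 0.6680086 (DKK/HKD).
Quoted the other way: 1/0.6680086 = 1.4970 HKD per DKK.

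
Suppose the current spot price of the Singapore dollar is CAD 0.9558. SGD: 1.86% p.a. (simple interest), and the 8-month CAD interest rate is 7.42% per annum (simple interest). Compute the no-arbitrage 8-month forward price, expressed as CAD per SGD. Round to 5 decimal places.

0.99079

T = 8/12 years.
CAD accumulates by 1 + 0.0742×8/12 = 1.0494667.
Growth of 1 SGD over T: 1 + 0.0186×8/12 = 1.012400.
So F = 0.9558 × 1.0494667 / 1.012400 = 0.9907944 (CAD/SGD).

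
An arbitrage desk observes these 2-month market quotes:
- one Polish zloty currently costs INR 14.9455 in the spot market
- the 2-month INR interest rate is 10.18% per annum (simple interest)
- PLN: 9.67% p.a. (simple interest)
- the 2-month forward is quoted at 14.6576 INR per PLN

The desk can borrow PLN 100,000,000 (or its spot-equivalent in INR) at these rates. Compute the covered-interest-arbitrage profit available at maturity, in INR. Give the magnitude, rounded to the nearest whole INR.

T = 2/12 years.
Invest the PLN and cover forward: 100,000,000 × 1.016116666667 × 14.6576 = INR 1,489,383,165.33.
Convert at spot and invest in INR: 100,000,000 × 14.9455 × 1.016966666667 = INR 1,519,907,531.67.
The quoted forward undervalues PLN, so borrow PLN, convert to INR at spot, deposit the INR at 10.18%, and buy PLN forward at 14.6576 to cover the loan.
The gap between the two covered legs is INR 30,524,366.

INR 30,524,366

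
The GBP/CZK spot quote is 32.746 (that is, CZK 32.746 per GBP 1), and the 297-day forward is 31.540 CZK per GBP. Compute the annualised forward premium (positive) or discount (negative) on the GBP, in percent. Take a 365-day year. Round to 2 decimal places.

-4.53%

T = 297/365 years.
Period premium: (31.540 − 32.746)/32.746 = -0.0368289.
×(1/T) gives -4.53% p.a.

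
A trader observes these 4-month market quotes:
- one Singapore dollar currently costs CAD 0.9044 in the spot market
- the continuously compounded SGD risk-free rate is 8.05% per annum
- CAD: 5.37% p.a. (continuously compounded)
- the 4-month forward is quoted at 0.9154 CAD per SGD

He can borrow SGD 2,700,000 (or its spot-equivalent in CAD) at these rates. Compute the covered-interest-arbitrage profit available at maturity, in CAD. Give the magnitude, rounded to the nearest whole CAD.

CAD 52,815

T = 4/12 years.
Keep in SGD, deliver into the forward: 2,700,000·1.027196589·0.9154 = CAD 2,538,798.55.
Swap to CAD now, deposit: 2,700,000·0.9044·1.018061165 = CAD 2,485,983.20.
The quoted forward overvalues SGD, so borrow CAD, buy SGD at spot, deposit the SGD at 8.05%, and sell the proceeds forward at 0.9154.
Arbitrage profit = |2,538,798.55 − 2,485,983.20| = CAD 52,815.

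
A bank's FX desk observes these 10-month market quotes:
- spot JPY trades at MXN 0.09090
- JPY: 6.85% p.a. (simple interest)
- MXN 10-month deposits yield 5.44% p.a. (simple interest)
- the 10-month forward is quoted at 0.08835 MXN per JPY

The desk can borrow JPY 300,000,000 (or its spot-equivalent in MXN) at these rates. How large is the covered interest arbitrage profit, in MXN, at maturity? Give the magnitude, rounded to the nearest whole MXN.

MXN 488,246

T = 10/12 years.
Invest the JPY and cover forward: 300,000,000 × 1.0570833333 × 0.08835 = MXN 28,017,993.75.
Convert at spot and invest in MXN: 300,000,000 × 0.09090 × 1.0453333333 = MXN 28,506,240.00.
The quoted forward undervalues JPY, so borrow JPY, convert to MXN at spot, deposit the MXN at 5.44%, and buy JPY forward at 0.08835 to cover the loan.
The gap between the two covered legs is MXN 488,246.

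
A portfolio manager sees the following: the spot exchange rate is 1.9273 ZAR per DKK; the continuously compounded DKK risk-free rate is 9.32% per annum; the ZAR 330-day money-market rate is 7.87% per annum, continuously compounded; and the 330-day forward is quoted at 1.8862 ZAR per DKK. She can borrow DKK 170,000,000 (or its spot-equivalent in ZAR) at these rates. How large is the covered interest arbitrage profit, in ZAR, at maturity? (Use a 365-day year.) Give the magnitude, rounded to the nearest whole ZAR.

ZAR 2,958,903

T = 330/365 years.
Invest the DKK and cover forward: 170,000,000 × 1.08791499273 × 1.8862 = ZAR 348,844,294.08.
Convert at spot and invest in ZAR: 170,000,000 × 1.9273 × 1.07374595234 = ZAR 351,803,197.57.
The quoted forward undervalues DKK, so borrow DKK, convert to ZAR at spot, deposit the ZAR at 7.87%, and buy DKK forward at 1.8862 to cover the loan.
Arbitrage profit = |348,844,294.08 − 351,803,197.57| = ZAR 2,958,903.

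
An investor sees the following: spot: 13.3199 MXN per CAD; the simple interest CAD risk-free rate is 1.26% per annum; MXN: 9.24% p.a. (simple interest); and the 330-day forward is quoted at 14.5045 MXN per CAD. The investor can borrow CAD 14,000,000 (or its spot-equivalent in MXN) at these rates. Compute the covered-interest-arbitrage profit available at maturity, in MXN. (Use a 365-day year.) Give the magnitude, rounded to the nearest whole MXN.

MXN 3,319,278

T = 330/365 years.
Route A — deposit CAD, sell forward: 14,000,000 × 1.01139178082 × 14.5045 = MXN 205,376,249.19.
Route B — convert at spot, deposit MXN: 14,000,000 × 13.3199 × 1.08353972603 = MXN 202,056,971.15.
The quoted forward overvalues CAD, so borrow MXN, buy CAD at spot, deposit the CAD at 1.26%, and sell the proceeds forward at 14.5045.
Arbitrage profit = |205,376,249.19 − 202,056,971.15| = MXN 3,319,278.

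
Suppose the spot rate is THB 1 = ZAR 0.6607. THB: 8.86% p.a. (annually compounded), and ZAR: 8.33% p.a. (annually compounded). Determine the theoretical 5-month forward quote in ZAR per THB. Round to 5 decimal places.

T = 5/12 years.
ZAR accumulates by (1 + 0.0833)^(5/12) = 1.0339003.
THB growth factor: (1 + 0.0886)^(5/12) = 1.0360049.
So F = 0.6607 × 1.0339003 / 1.0360049 = 0.6593578 (ZAR/THB).

0.65936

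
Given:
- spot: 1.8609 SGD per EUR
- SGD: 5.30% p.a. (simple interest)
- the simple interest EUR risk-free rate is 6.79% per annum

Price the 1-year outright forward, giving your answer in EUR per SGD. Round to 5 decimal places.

0.54498

T = 1 year.
SGD accumulates by 1 + 0.0530×1 = 1.053000.
Growth of 1 EUR over T: 1 + 0.0679×1 = 1.067900.
So F = 1.8609 × 1.053000 / 1.067900 = 1.834936 (SGD/EUR).
Invert for EUR per SGD: 1 / 1.834936 = 0.54498.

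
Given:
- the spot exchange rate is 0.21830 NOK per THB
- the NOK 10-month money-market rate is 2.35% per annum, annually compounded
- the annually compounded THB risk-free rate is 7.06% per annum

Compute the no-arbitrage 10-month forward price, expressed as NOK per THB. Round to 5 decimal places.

0.21027

T = 10/12 years.
NOK growth factor: (1 + 0.0235)^(10/12) = 1.0195453.
THB accumulates by (1 + 0.0706)^(10/12) = 1.0584964.
Forward (NOK per THB) = 0.2183 × 1.0195453 / 1.0584964 = 0.2102669.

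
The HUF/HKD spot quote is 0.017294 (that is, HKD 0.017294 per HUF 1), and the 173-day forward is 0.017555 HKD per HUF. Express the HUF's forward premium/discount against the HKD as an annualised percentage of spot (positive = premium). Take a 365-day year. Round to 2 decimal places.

+3.18%

T = 173/365 years.
(F − S)/S = (0.017555 − 0.017294)/0.017294 = 0.0150919.
Annualise by dividing by T: 0.0150919 / (173/365) = 0.031841 → 3.18%.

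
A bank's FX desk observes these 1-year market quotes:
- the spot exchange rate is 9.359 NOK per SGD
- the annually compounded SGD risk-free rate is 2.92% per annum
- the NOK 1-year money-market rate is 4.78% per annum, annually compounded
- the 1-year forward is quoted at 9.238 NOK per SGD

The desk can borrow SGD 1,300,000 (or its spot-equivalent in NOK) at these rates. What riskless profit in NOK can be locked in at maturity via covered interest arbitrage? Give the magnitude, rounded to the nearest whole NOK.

NOK 388,194

T = 1 year.
Keep in SGD, deliver into the forward: 1,300,000·1.029200·9.238 = NOK 12,360,074.48.
Swap to NOK now, deposit: 1,300,000·9.359·1.047800 = NOK 12,748,268.26.
The quoted forward undervalues SGD, so borrow SGD, convert to NOK at spot, deposit the NOK at 4.78%, and buy SGD forward at 9.238 to cover the loan.
Arbitrage profit = |12,360,074.48 − 12,748,268.26| = NOK 388,194.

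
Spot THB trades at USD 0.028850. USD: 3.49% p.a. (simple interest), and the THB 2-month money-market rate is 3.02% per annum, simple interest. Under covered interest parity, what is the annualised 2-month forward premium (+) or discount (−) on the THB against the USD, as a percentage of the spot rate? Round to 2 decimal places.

+0.47%

T = 2/12 years.
F = S · g_USD/g_THB = 0.02885 × 1.0058167/1.0050333 = 0.028872488.
(F − S)/S ÷ T = (0.028872488 − 0.02885)/0.02885/(2/12) = 0.004677 → 0.47%.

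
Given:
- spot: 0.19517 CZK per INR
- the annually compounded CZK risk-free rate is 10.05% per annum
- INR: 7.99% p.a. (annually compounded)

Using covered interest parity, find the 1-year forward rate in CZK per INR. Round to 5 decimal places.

T = 1 year.
CZK accumulates by (1 + 0.1005)^1 = 1.100500.
INR accumulates by (1 + 0.0799)^1 = 1.079900.
CIP: F = S · (grow CZK)/(grow INR) = 0.19517 × 1.100500/1.079900 = 0.1988930 CZK per INR.

0.19889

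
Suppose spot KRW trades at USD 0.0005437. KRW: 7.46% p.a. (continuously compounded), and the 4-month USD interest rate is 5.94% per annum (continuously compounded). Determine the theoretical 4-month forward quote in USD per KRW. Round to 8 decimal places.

0.00054095

T = 4/12 years.
USD accumulates by e^(0.0594×4/12) = 1.0199973.
KRW growth factor: e^(0.0746×4/12) = 1.0251784.
So F = 0.0005437 × 1.0199973 / 1.0251784 = 0.0005409522 (USD/KRW).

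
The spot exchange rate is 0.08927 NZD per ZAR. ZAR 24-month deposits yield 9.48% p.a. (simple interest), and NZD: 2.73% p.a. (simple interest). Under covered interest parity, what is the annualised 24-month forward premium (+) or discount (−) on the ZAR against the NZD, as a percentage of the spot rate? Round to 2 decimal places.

T = 2 years.
CIP forward (NZD per ZAR) = 0.08927 × 1.054600/1.189600 = 0.07913933.
(F − S)/S ÷ T = (0.07913933 − 0.08927)/0.08927/2 = -0.056742 → -5.67%.

-5.67%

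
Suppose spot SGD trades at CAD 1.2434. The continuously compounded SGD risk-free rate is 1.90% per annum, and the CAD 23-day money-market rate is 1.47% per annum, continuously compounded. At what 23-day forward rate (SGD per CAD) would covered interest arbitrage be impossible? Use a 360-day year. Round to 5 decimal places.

T = 23/360 years.
CAD accumulates by e^(0.0147×23/360) = 1.0009396.
Growth of 1 SGD over T: e^(0.0190×23/360) = 1.0012146.
Forward (CAD per SGD) = 1.2434 × 1.0009396 / 1.0012146 = 1.243058.
Quoted the other way: 1/1.243058 = 0.80447 SGD per CAD.

0.80447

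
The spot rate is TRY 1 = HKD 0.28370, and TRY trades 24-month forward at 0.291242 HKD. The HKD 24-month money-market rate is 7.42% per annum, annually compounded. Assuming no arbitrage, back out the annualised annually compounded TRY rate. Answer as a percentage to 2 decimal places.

6.02%

T = 2 years.
F/S = 0.291242/0.2837 = 1.0265844 = (growth of HKD) / (growth of TRY).
HKD growth factor: (1 + 0.0742)^2 = 1.1539056.
Hence g_TRY = 1.1240241.
r = 1.1240241^(1/2) − 1 = 0.060200 → 6.02%.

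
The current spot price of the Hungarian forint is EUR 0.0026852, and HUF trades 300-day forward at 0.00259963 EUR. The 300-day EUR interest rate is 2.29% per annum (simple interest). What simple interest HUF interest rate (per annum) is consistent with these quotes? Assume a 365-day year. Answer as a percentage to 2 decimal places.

T = 300/365 years.
By CIP, F/S equals the EUR-to-HUF growth ratio: 0.00259963/0.0026852 = 0.9681327.
The EUR side grows by 1 + 0.0229×300/365 = 1.0188219.
That pins the HUF growth at 1.0523577.
(1.0523577 − 1)/T = 0.063702, i.e. 6.37%.

6.37%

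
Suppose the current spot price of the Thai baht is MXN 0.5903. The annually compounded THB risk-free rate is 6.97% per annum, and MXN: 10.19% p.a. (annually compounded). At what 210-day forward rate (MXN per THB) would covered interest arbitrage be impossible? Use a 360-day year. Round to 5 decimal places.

0.60060

T = 210/360 years.
Growth of 1 MXN over T: (1 + 0.1019)^(210/360) = 1.058237.
THB accumulates by (1 + 0.0697)^(210/360) = 1.0400866.
So F = 0.5903 × 1.058237 / 1.0400866 = 0.6006012 (MXN/THB).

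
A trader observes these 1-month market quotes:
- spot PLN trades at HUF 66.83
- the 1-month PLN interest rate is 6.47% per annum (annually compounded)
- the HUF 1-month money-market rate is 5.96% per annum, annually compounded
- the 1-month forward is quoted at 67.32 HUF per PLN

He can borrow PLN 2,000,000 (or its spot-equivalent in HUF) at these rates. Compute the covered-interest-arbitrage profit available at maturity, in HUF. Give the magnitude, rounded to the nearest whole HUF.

T = 1/12 years.
Route A — deposit PLN, sell forward: 2,000,000 × 1.00523809354 × 67.32 = HUF 135,345,256.91.
Route B — convert at spot, deposit HUF: 2,000,000 × 66.83 × 1.00483594549 = HUF 134,306,372.47.
The quoted forward overvalues PLN, so borrow HUF, buy PLN at spot, deposit the PLN at 6.47%, and sell the proceeds forward at 67.32.
Profit = 135,345,256.91 − 134,306,372.47 = HUF 1,038,884.

HUF 1,038,884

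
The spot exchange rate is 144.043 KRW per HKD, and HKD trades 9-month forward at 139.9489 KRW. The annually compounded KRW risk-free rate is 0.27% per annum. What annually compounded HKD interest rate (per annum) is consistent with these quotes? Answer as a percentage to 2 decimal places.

4.20%

T = 9/12 years.
By CIP, F/S equals the KRW-to-HKD growth ratio: 139.9489/144.043 = 0.9715772.
KRW growth factor: (1 + 0.0027)^(9/12) = 1.0020243.
That pins the HKD growth at 1.0313378.
r = 1.0313378^(12/9) − 1 = 0.042000 → 4.20%.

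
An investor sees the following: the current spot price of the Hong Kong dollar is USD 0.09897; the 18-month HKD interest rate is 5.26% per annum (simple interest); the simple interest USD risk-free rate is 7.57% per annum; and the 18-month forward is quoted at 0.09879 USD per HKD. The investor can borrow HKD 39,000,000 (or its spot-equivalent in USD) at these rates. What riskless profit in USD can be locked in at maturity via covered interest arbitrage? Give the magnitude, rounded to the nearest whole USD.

T = 18/12 years.
Invest the HKD and cover forward: 39,000,000 × 1.078900 × 0.09879 = USD 4,156,796.71.
Convert at spot and invest in USD: 39,000,000 × 0.09897 × 1.113550 = USD 4,298,113.70.
The quoted forward undervalues HKD, so borrow HKD, convert to USD at spot, deposit the USD at 7.57%, and buy HKD forward at 0.09879 to cover the loan.
Arbitrage profit = |4,156,796.71 − 4,298,113.70| = USD 141,317.

USD 141,317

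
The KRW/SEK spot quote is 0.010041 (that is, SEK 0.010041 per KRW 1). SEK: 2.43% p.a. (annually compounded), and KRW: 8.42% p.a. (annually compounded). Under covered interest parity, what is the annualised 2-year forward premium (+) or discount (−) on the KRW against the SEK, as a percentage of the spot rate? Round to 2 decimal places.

-5.37%

T = 2 years.
CIP forward (SEK per KRW) = 0.010041 × 1.0491905/1.1754896 = 0.008962157.
(F − S)/S ÷ T = (0.008962157 − 0.010041)/0.010041/2 = -0.053722 → -5.37%.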